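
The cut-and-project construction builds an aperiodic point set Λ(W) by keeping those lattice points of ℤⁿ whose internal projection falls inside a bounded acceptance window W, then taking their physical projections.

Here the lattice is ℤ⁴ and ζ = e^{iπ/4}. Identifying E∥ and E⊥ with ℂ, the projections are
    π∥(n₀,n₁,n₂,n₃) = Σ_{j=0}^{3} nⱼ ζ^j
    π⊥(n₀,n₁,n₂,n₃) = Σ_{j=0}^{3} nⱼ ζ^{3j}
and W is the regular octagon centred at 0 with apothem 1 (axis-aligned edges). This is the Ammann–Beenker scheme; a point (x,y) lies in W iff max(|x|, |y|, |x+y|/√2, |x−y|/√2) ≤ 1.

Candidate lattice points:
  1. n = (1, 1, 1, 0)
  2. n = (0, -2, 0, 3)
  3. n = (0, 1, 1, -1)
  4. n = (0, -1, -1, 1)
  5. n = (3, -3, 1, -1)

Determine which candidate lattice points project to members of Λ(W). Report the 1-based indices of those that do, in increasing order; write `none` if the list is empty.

1

π⊥(n) = n₀ + n₁ζ³ + n₂ζ⁶ + n₃ζ⁹ where ζ = e^{iπ/4}.
candidate 1: n = (1, 1, 1, 0) → π⊥ ≈ (+0.29289, -0.29289); max(|x|,|y|,|x±y|/√2) = 0.41421 ≤ 1 ⇒ ∈ W
candidate 2: n = (0, -2, 0, 3) → π⊥ ≈ (+3.53553, +0.70711); max(|x|,|y|,|x±y|/√2) = 3.53553 > 1 ⇒ ∉ W
candidate 3: n = (0, 1, 1, -1) → π⊥ ≈ (-1.41421, -1.00000); max(|x|,|y|,|x±y|/√2) = 1.70711 > 1 ⇒ ∉ W
candidate 4: n = (0, -1, -1, 1) → π⊥ ≈ (+1.41421, +1.00000); max(|x|,|y|,|x±y|/√2) = 1.70711 > 1 ⇒ ∉ W
candidate 5: n = (3, -3, 1, -1) → π⊥ ≈ (+4.41421, -3.82843); max(|x|,|y|,|x±y|/√2) = 5.82843 > 1 ⇒ ∉ W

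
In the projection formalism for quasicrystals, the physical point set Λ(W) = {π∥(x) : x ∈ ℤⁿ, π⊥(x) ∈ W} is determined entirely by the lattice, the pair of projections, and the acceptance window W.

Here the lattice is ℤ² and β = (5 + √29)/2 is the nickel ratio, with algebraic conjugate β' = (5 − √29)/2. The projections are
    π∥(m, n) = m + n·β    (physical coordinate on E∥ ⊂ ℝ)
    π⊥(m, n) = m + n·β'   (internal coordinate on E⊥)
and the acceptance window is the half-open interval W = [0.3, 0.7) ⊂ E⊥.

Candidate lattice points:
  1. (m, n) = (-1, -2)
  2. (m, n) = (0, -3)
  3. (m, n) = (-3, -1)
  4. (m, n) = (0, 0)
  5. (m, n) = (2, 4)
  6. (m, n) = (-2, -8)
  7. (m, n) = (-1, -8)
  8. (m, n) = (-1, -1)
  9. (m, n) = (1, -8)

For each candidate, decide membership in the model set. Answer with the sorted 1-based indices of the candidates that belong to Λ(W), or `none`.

Compute β' = (5−√29)/2 = -0.19258, so π⊥(m,n) = m -0.19258·n.
candidate 1: (m,n)=(-1,-2) → π∥ = -1-2·β ≈ -11.38516, π⊥ = -1-2·β' ≈ -0.61484 ∉ [0.3, 0.7) ⇒ out
candidate 2: (m,n)=(0,-3) → π∥ = 0-3·β ≈ -15.57775, π⊥ = 0-3·β' ≈ 0.57775 ∈ [0.3, 0.7) ⇒ IN Λ
candidate 3: (m,n)=(-3,-1) → π∥ = -3-1·β ≈ -8.19258, π⊥ = -3-1·β' ≈ -2.80742 ∉ [0.3, 0.7) ⇒ out
candidate 4: (m,n)=(0,0) → π∥ = 0+0·β ≈ 0.00000, π⊥ = 0+0·β' ≈ 0.00000 ∉ [0.3, 0.7) ⇒ out
candidate 5: (m,n)=(2,4) → π∥ = 2+4·β ≈ 22.77033, π⊥ = 2+4·β' ≈ 1.22967 ∉ [0.3, 0.7) ⇒ out
candidate 6: (m,n)=(-2,-8) → π∥ = -2-8·β ≈ -43.54066, π⊥ = -2-8·β' ≈ -0.45934 ∉ [0.3, 0.7) ⇒ out
candidate 7: (m,n)=(-1,-8) → π∥ = -1-8·β ≈ -42.54066, π⊥ = -1-8·β' ≈ 0.54066 ∈ [0.3, 0.7) ⇒ IN Λ
candidate 8: (m,n)=(-1,-1) → π∥ = -1-1·β ≈ -6.19258, π⊥ = -1-1·β' ≈ -0.80742 ∉ [0.3, 0.7) ⇒ out
candidate 9: (m,n)=(1,-8) → π∥ = 1-8·β ≈ -40.54066, π⊥ = 1-8·β' ≈ 2.54066 ∉ [0.3, 0.7) ⇒ out

2, 7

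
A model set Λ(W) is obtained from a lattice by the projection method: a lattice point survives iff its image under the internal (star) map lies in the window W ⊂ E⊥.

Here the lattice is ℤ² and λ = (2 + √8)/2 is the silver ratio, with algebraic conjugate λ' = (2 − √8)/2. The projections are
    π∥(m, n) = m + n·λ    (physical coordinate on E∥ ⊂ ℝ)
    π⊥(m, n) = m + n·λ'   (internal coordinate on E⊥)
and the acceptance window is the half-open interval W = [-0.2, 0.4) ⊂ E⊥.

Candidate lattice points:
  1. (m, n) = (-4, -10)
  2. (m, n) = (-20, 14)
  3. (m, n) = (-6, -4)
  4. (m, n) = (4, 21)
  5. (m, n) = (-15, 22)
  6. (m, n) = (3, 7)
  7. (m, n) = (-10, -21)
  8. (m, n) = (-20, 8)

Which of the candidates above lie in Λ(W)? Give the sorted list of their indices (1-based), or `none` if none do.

Numerically λ ≈ 2.4142 and λ' = −1/λ ≈ -0.4142.
[1] lift (-4,-10): star map gives 0.1421; window check -0.2 ≤ 0.1421 < 0.4 is true → IN Λ
[2] lift (-20,14): star map gives -25.7990; window check -0.2 ≤ -25.7990 < 0.4 is false → out
[3] lift (-6,-4): star map gives -4.3431; window check -0.2 ≤ -4.3431 < 0.4 is false → out
[4] lift (4,21): star map gives -4.6985; window check -0.2 ≤ -4.6985 < 0.4 is false → out
[5] lift (-15,22): star map gives -24.1127; window check -0.2 ≤ -24.1127 < 0.4 is false → out
[6] lift (3,7): star map gives 0.1005; window check -0.2 ≤ 0.1005 < 0.4 is true → IN Λ
[7] lift (-10,-21): star map gives -1.3015; window check -0.2 ≤ -1.3015 < 0.4 is false → out
[8] lift (-20,8): star map gives -23.3137; window check -0.2 ≤ -23.3137 < 0.4 is false → out

1, 6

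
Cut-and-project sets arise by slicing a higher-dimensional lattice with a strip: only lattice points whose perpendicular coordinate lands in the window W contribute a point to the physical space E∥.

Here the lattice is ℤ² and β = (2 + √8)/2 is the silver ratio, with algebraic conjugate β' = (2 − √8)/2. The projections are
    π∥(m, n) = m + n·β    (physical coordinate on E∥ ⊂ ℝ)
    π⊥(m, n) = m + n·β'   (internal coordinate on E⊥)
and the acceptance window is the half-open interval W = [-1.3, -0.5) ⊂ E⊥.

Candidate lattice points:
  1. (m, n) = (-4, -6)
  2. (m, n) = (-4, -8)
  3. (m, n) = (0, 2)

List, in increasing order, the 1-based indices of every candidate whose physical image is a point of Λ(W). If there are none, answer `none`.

2, 3

Numerically β ≈ 2.414214 and β' = −1/β ≈ -0.414214.
[1] lift (-4,-6): star map gives -1.514719; window check -1.3 ≤ -1.514719 < -0.5 is false → out
[2] lift (-4,-8): star map gives -0.686292; window check -1.3 ≤ -0.686292 < -0.5 is true → IN Λ
[3] lift (0,2): star map gives -0.828427; window check -1.3 ≤ -0.828427 < -0.5 is true → IN Λ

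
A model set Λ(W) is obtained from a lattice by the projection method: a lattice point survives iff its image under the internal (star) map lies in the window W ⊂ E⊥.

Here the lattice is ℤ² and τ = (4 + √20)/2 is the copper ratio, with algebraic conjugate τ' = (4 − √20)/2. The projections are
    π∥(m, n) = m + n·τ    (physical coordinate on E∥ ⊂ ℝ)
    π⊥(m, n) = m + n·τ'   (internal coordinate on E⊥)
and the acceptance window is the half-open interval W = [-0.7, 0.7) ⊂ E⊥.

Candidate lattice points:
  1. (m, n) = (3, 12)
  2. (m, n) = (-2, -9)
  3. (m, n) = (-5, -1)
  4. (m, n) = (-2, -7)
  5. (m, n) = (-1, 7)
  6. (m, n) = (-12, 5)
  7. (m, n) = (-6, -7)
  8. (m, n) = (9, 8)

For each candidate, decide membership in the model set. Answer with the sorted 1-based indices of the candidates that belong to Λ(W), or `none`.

1, 2, 4

Numerically τ ≈ 4.23607 and τ' = −1/τ ≈ -0.23607.
candidate 1: (m,n)=(3,12) → π∥ = 3+12·τ ≈ 53.83282, π⊥ = 3+12·τ' ≈ 0.16718 ∈ [-0.7, 0.7) ⇒ IN Λ
candidate 2: (m,n)=(-2,-9) → π∥ = -2-9·τ ≈ -40.12461, π⊥ = -2-9·τ' ≈ 0.12461 ∈ [-0.7, 0.7) ⇒ IN Λ
candidate 3: (m,n)=(-5,-1) → π∥ = -5-1·τ ≈ -9.23607, π⊥ = -5-1·τ' ≈ -4.76393 ∉ [-0.7, 0.7) ⇒ out
candidate 4: (m,n)=(-2,-7) → π∥ = -2-7·τ ≈ -31.65248, π⊥ = -2-7·τ' ≈ -0.34752 ∈ [-0.7, 0.7) ⇒ IN Λ
candidate 5: (m,n)=(-1,7) → π∥ = -1+7·τ ≈ 28.65248, π⊥ = -1+7·τ' ≈ -2.65248 ∉ [-0.7, 0.7) ⇒ out
candidate 6: (m,n)=(-12,5) → π∥ = -12+5·τ ≈ 9.18034, π⊥ = -12+5·τ' ≈ -13.18034 ∉ [-0.7, 0.7) ⇒ out
candidate 7: (m,n)=(-6,-7) → π∥ = -6-7·τ ≈ -35.65248, π⊥ = -6-7·τ' ≈ -4.34752 ∉ [-0.7, 0.7) ⇒ out
candidate 8: (m,n)=(9,8) → π∥ = 9+8·τ ≈ 42.88854, π⊥ = 9+8·τ' ≈ 7.11146 ∉ [-0.7, 0.7) ⇒ out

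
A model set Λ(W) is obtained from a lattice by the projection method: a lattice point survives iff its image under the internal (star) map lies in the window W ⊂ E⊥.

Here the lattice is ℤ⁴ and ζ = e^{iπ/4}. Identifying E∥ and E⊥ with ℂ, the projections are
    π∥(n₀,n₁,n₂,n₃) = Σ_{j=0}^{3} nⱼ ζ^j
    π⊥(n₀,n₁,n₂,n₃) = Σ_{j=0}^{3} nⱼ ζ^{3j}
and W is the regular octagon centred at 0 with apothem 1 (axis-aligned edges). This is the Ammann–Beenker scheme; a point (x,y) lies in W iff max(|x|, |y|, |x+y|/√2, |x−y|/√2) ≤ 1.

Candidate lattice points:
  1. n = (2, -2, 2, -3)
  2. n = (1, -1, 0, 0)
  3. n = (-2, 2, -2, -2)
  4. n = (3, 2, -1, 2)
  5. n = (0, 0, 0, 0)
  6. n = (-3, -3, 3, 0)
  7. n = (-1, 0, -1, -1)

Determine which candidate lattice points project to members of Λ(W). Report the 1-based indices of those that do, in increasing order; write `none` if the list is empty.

Internal map: ζ^{3j} for j=0..3 gives (1,0), (−√2/2,√2/2), (0,−1), (√2/2,√2/2).
#1 (2, -2, 2, -3): internal (1.29289, -5.53553); octagon support 5.53553 vs apothem 1 → ∉ W
#2 (1, -1, 0, 0): internal (1.70711, -0.70711); octagon support 1.70711 vs apothem 1 → ∉ W
#3 (-2, 2, -2, -2): internal (-4.82843, 2.00000); octagon support 4.82843 vs apothem 1 → ∉ W
#4 (3, 2, -1, 2): internal (3.00000, 3.82843); octagon support 4.82843 vs apothem 1 → ∉ W
#5 (0, 0, 0, 0): internal (0.00000, 0.00000); octagon support 0.00000 vs apothem 1 → ∈ W
#6 (-3, -3, 3, 0): internal (-0.87868, -5.12132); octagon support 5.12132 vs apothem 1 → ∉ W
#7 (-1, 0, -1, -1): internal (-1.70711, 0.29289); octagon support 1.70711 vs apothem 1 → ∉ W

5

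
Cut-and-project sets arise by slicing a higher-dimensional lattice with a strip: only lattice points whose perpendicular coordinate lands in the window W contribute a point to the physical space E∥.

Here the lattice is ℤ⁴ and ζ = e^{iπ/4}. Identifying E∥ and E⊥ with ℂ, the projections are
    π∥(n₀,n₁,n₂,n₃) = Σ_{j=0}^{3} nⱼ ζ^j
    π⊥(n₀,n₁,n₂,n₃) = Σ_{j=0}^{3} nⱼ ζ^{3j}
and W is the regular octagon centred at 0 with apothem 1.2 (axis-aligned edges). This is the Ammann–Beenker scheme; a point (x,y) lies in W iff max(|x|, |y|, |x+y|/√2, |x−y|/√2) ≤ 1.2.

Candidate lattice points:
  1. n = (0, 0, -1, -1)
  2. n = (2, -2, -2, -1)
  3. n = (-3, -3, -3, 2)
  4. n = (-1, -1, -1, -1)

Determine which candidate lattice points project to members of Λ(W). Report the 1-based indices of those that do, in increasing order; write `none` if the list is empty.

Internal map: ζ^{3j} for j=0..3 gives (1,0), (−√2/2,√2/2), (0,−1), (√2/2,√2/2).
#1 (0, 0, -1, -1): internal (-0.7071, 0.2929); octagon support 0.7071 vs apothem 1.2 → ∈ W
#2 (2, -2, -2, -1): internal (2.7071, -0.1213); octagon support 2.7071 vs apothem 1.2 → ∉ W
#3 (-3, -3, -3, 2): internal (0.5355, 2.2929); octagon support 2.2929 vs apothem 1.2 → ∉ W
#4 (-1, -1, -1, -1): internal (-1.0000, -0.4142); octagon support 1.0000 vs apothem 1.2 → ∈ W

1, 4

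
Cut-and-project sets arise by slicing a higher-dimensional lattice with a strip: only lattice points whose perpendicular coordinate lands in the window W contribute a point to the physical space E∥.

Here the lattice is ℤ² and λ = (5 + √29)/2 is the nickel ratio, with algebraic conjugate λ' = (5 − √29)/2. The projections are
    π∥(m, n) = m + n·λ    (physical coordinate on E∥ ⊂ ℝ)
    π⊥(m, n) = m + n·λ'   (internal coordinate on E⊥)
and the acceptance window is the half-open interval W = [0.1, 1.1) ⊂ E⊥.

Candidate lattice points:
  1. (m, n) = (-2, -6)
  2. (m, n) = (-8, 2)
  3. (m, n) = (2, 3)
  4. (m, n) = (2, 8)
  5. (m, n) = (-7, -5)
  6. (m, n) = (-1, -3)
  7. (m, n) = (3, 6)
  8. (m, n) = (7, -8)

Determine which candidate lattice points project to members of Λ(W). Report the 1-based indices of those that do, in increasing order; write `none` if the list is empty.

λ' = (5−√29)/2 ≈ -0.192582.
#1 (-2,-6): internal coord -2 + (-6)·λ' = -0.844506; -0.844506 ∉ [0.1, 1.1) → out
#2 (-8,2): internal coord -8 + (2)·λ' = -8.385165; -8.385165 ∉ [0.1, 1.1) → out
#3 (2,3): internal coord 2 + (3)·λ' = +1.422253; +1.422253 ∉ [0.1, 1.1) → out
#4 (2,8): internal coord 2 + (8)·λ' = +0.459341; +0.459341 ∈ [0.1, 1.1) → IN Λ
#5 (-7,-5): internal coord -7 + (-5)·λ' = -6.037088; -6.037088 ∉ [0.1, 1.1) → out
#6 (-1,-3): internal coord -1 + (-3)·λ' = -0.422253; -0.422253 ∉ [0.1, 1.1) → out
#7 (3,6): internal coord 3 + (6)·λ' = +1.844506; +1.844506 ∉ [0.1, 1.1) → out
#8 (7,-8): internal coord 7 + (-8)·λ' = +8.540659; +8.540659 ∉ [0.1, 1.1) → out

4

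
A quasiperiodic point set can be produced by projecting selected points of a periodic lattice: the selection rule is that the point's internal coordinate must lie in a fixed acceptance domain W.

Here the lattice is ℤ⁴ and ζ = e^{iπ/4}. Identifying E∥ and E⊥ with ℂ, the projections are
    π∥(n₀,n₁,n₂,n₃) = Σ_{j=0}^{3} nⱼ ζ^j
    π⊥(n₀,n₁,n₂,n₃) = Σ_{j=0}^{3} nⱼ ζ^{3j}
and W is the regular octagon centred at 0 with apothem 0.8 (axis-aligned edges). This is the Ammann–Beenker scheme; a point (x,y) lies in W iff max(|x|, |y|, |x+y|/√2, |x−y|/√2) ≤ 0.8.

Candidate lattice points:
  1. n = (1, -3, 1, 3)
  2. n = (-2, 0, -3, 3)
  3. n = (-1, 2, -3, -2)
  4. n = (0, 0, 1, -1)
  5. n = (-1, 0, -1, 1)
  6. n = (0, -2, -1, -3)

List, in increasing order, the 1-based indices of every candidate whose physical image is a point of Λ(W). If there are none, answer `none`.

Internal map: ζ^{3j} for j=0..3 gives (1,0), (−√2/2,√2/2), (0,−1), (√2/2,√2/2).
candidate 1: n = (1, -3, 1, 3) → π⊥ ≈ (+5.242641, -1.000000); max(|x|,|y|,|x±y|/√2) = 5.242641 > 0.8 ⇒ ∉ W
candidate 2: n = (-2, 0, -3, 3) → π⊥ ≈ (+0.121320, +5.121320); max(|x|,|y|,|x±y|/√2) = 5.121320 > 0.8 ⇒ ∉ W
candidate 3: n = (-1, 2, -3, -2) → π⊥ ≈ (-3.828427, +3.000000); max(|x|,|y|,|x±y|/√2) = 4.828427 > 0.8 ⇒ ∉ W
candidate 4: n = (0, 0, 1, -1) → π⊥ ≈ (-0.707107, -1.707107); max(|x|,|y|,|x±y|/√2) = 1.707107 > 0.8 ⇒ ∉ W
candidate 5: n = (-1, 0, -1, 1) → π⊥ ≈ (-0.292893, +1.707107); max(|x|,|y|,|x±y|/√2) = 1.707107 > 0.8 ⇒ ∉ W
candidate 6: n = (0, -2, -1, -3) → π⊥ ≈ (-0.707107, -2.535534); max(|x|,|y|,|x±y|/√2) = 2.535534 > 0.8 ⇒ ∉ W

none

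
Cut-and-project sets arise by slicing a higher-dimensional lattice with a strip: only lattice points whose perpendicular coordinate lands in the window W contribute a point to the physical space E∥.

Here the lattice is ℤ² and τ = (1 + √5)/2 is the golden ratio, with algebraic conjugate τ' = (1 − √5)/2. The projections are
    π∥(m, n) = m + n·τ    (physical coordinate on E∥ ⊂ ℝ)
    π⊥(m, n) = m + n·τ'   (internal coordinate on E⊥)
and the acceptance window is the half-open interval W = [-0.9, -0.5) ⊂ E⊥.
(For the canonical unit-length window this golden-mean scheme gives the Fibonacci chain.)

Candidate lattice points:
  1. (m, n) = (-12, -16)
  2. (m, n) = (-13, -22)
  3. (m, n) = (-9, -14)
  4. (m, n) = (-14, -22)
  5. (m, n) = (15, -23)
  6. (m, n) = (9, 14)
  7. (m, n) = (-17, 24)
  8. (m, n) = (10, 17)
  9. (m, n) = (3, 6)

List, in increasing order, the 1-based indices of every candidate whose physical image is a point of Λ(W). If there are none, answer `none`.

8, 9

Numerically τ ≈ 1.6180 and τ' = −1/τ ≈ -0.6180.
candidate 1: (m,n)=(-12,-16) → π∥ = -12-16·τ ≈ -37.8885, π⊥ = -12-16·τ' ≈ -2.1115 ∉ [-0.9, -0.5) ⇒ out
candidate 2: (m,n)=(-13,-22) → π∥ = -13-22·τ ≈ -48.5967, π⊥ = -13-22·τ' ≈ 0.5967 ∉ [-0.9, -0.5) ⇒ out
candidate 3: (m,n)=(-9,-14) → π∥ = -9-14·τ ≈ -31.6525, π⊥ = -9-14·τ' ≈ -0.3475 ∉ [-0.9, -0.5) ⇒ out
candidate 4: (m,n)=(-14,-22) → π∥ = -14-22·τ ≈ -49.5967, π⊥ = -14-22·τ' ≈ -0.4033 ∉ [-0.9, -0.5) ⇒ out
candidate 5: (m,n)=(15,-23) → π∥ = 15-23·τ ≈ -22.2148, π⊥ = 15-23·τ' ≈ 29.2148 ∉ [-0.9, -0.5) ⇒ out
candidate 6: (m,n)=(9,14) → π∥ = 9+14·τ ≈ 31.6525, π⊥ = 9+14·τ' ≈ 0.3475 ∉ [-0.9, -0.5) ⇒ out
candidate 7: (m,n)=(-17,24) → π∥ = -17+24·τ ≈ 21.8328, π⊥ = -17+24·τ' ≈ -31.8328 ∉ [-0.9, -0.5) ⇒ out
candidate 8: (m,n)=(10,17) → π∥ = 10+17·τ ≈ 37.5066, π⊥ = 10+17·τ' ≈ -0.5066 ∈ [-0.9, -0.5) ⇒ IN Λ
candidate 9: (m,n)=(3,6) → π∥ = 3+6·τ ≈ 12.7082, π⊥ = 3+6·τ' ≈ -0.7082 ∈ [-0.9, -0.5) ⇒ IN Λ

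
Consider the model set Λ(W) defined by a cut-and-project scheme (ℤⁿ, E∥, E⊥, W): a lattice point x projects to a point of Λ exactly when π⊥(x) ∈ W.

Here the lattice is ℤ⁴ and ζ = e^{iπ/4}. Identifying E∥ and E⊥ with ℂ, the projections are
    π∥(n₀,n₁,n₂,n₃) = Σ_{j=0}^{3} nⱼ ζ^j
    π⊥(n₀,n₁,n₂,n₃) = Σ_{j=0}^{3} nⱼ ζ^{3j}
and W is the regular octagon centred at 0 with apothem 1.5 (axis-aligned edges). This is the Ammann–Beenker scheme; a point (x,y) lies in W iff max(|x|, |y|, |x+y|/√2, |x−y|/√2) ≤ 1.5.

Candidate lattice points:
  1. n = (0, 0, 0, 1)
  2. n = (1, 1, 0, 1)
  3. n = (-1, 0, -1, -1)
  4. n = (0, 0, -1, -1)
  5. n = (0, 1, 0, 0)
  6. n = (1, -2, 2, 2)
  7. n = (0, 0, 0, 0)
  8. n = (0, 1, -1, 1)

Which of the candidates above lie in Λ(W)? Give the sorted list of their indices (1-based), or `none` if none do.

With ζ = e^{iπ/4} the internal vectors are ζ^0,ζ^3,ζ^6,ζ^9.
candidate 1: n = (0, 0, 0, 1) → π⊥ ≈ (+0.7071, +0.7071); max(|x|,|y|,|x±y|/√2) = 1.0000 ≤ 1.5 ⇒ ∈ W
candidate 2: n = (1, 1, 0, 1) → π⊥ ≈ (+1.0000, +1.4142); max(|x|,|y|,|x±y|/√2) = 1.7071 > 1.5 ⇒ ∉ W
candidate 3: n = (-1, 0, -1, -1) → π⊥ ≈ (-1.7071, +0.2929); max(|x|,|y|,|x±y|/√2) = 1.7071 > 1.5 ⇒ ∉ W
candidate 4: n = (0, 0, -1, -1) → π⊥ ≈ (-0.7071, +0.2929); max(|x|,|y|,|x±y|/√2) = 0.7071 ≤ 1.5 ⇒ ∈ W
candidate 5: n = (0, 1, 0, 0) → π⊥ ≈ (-0.7071, +0.7071); max(|x|,|y|,|x±y|/√2) = 1.0000 ≤ 1.5 ⇒ ∈ W
candidate 6: n = (1, -2, 2, 2) → π⊥ ≈ (+3.8284, -2.0000); max(|x|,|y|,|x±y|/√2) = 4.1213 > 1.5 ⇒ ∉ W
candidate 7: n = (0, 0, 0, 0) → π⊥ ≈ (+0.0000, +0.0000); max(|x|,|y|,|x±y|/√2) = 0.0000 ≤ 1.5 ⇒ ∈ W
candidate 8: n = (0, 1, -1, 1) → π⊥ ≈ (+0.0000, +2.4142); max(|x|,|y|,|x±y|/√2) = 2.4142 > 1.5 ⇒ ∉ W

1, 4, 5, 7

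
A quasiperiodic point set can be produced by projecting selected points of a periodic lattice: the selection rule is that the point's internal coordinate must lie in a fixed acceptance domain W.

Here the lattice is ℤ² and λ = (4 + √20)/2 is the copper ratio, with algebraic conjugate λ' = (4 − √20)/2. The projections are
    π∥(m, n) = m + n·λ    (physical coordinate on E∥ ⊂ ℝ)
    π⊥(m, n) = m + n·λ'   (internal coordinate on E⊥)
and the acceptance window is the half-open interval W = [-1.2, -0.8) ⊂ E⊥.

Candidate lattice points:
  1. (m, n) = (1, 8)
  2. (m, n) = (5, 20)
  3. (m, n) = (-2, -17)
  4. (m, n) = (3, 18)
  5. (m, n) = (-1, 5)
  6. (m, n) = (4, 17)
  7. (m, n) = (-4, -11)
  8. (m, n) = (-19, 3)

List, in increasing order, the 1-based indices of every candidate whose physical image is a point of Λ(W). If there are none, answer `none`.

1

Compute λ' = (4−√20)/2 = -0.2361, so π⊥(m,n) = m -0.2361·n.
#1 (1,8): internal coord 1 + (8)·λ' = -0.8885; -0.8885 ∈ [-1.2, -0.8) → IN Λ
#2 (5,20): internal coord 5 + (20)·λ' = +0.2786; +0.2786 ∉ [-1.2, -0.8) → out
#3 (-2,-17): internal coord -2 + (-17)·λ' = +2.0132; +2.0132 ∉ [-1.2, -0.8) → out
#4 (3,18): internal coord 3 + (18)·λ' = -1.2492; -1.2492 ∉ [-1.2, -0.8) → out
#5 (-1,5): internal coord -1 + (5)·λ' = -2.1803; -2.1803 ∉ [-1.2, -0.8) → out
#6 (4,17): internal coord 4 + (17)·λ' = -0.0132; -0.0132 ∉ [-1.2, -0.8) → out
#7 (-4,-11): internal coord -4 + (-11)·λ' = -1.4033; -1.4033 ∉ [-1.2, -0.8) → out
#8 (-19,3): internal coord -19 + (3)·λ' = -19.7082; -19.7082 ∉ [-1.2, -0.8) → out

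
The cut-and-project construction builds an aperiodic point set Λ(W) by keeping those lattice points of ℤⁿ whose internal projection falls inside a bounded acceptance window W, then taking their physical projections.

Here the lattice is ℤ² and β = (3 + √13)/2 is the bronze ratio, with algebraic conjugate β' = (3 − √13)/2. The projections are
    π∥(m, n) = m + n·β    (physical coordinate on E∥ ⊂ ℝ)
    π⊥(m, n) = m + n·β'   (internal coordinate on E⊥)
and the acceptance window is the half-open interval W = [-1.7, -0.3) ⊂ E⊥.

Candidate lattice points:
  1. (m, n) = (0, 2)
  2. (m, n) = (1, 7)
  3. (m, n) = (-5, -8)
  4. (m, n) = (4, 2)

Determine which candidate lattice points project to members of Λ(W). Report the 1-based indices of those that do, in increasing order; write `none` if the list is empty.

Compute β' = (3−√13)/2 = -0.302776, so π⊥(m,n) = m -0.302776·n.
candidate 1: (m,n)=(0,2) → π∥ = 0+2·β ≈ 6.605551, π⊥ = 0+2·β' ≈ -0.605551 ∈ [-1.7, -0.3) ⇒ IN Λ
candidate 2: (m,n)=(1,7) → π∥ = 1+7·β ≈ 24.119429, π⊥ = 1+7·β' ≈ -1.119429 ∈ [-1.7, -0.3) ⇒ IN Λ
candidate 3: (m,n)=(-5,-8) → π∥ = -5-8·β ≈ -31.422205, π⊥ = -5-8·β' ≈ -2.577795 ∉ [-1.7, -0.3) ⇒ out
candidate 4: (m,n)=(4,2) → π∥ = 4+2·β ≈ 10.605551, π⊥ = 4+2·β' ≈ 3.394449 ∉ [-1.7, -0.3) ⇒ out

1, 2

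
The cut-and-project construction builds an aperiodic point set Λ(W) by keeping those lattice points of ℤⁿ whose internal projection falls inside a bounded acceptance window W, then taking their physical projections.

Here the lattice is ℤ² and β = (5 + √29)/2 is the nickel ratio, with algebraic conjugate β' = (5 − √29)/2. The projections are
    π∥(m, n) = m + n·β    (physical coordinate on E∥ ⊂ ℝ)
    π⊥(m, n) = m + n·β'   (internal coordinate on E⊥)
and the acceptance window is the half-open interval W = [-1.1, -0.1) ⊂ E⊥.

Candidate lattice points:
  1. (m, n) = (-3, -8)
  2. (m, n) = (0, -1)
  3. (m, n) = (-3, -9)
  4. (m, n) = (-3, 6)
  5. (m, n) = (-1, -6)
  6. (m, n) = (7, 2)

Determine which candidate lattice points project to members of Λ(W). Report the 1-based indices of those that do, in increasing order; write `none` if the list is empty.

none

Numerically β ≈ 5.192582 and β' = −1/β ≈ -0.192582.
[1] lift (-3,-8): star map gives -1.459341; window check -1.1 ≤ -1.459341 < -0.1 is false → out
[2] lift (0,-1): star map gives 0.192582; window check -1.1 ≤ 0.192582 < -0.1 is false → out
[3] lift (-3,-9): star map gives -1.266758; window check -1.1 ≤ -1.266758 < -0.1 is false → out
[4] lift (-3,6): star map gives -4.155494; window check -1.1 ≤ -4.155494 < -0.1 is false → out
[5] lift (-1,-6): star map gives 0.155494; window check -1.1 ≤ 0.155494 < -0.1 is false → out
[6] lift (7,2): star map gives 6.614835; window check -1.1 ≤ 6.614835 < -0.1 is false → out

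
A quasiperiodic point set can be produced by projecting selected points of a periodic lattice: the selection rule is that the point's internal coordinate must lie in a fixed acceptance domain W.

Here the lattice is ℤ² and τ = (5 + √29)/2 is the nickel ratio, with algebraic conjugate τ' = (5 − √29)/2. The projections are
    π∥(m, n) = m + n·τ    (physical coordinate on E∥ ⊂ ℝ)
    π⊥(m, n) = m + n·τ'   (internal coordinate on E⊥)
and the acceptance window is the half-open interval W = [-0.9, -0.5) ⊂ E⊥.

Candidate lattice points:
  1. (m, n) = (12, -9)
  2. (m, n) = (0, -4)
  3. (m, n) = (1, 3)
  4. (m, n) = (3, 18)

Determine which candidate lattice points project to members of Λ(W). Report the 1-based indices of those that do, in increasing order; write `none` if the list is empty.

Numerically τ ≈ 5.192582 and τ' = −1/τ ≈ -0.192582.
#1 (12,-9): internal coord 12 + (-9)·τ' = +13.733242; +13.733242 ∉ [-0.9, -0.5) → out
#2 (0,-4): internal coord 0 + (-4)·τ' = +0.770330; +0.770330 ∉ [-0.9, -0.5) → out
#3 (1,3): internal coord 1 + (3)·τ' = +0.422253; +0.422253 ∉ [-0.9, -0.5) → out
#4 (3,18): internal coord 3 + (18)·τ' = -0.466483; -0.466483 ∉ [-0.9, -0.5) → out

none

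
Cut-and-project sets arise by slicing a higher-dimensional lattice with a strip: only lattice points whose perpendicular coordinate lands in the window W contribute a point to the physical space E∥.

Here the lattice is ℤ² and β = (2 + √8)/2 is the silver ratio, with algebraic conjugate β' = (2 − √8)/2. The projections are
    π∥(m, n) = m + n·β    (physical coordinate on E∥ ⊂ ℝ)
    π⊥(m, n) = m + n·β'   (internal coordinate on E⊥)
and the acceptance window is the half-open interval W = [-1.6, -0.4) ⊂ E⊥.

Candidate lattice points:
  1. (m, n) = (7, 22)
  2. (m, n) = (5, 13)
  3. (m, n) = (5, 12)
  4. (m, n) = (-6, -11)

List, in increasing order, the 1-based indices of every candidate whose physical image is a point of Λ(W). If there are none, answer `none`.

Compute β' = (2−√8)/2 = -0.41421, so π⊥(m,n) = m -0.41421·n.
#1 (7,22): internal coord 7 + (22)·β' = -2.11270; -2.11270 ∉ [-1.6, -0.4) → out
#2 (5,13): internal coord 5 + (13)·β' = -0.38478; -0.38478 ∉ [-1.6, -0.4) → out
#3 (5,12): internal coord 5 + (12)·β' = +0.02944; +0.02944 ∉ [-1.6, -0.4) → out
#4 (-6,-11): internal coord -6 + (-11)·β' = -1.44365; -1.44365 ∈ [-1.6, -0.4) → IN Λ

4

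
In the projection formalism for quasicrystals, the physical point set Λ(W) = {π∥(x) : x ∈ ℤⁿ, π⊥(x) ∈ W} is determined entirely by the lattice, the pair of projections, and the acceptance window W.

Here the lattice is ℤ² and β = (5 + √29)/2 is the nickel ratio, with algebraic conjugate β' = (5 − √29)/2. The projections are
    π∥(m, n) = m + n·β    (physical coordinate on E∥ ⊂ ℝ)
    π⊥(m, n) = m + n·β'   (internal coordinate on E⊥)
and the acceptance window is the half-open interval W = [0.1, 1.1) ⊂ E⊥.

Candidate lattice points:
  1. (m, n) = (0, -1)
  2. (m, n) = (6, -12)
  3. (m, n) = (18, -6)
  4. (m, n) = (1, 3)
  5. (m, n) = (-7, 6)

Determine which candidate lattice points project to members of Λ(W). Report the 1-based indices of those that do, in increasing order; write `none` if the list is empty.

1, 4

Numerically β ≈ 5.19258 and β' = −1/β ≈ -0.19258.
#1 (0,-1): internal coord 0 + (-1)·β' = +0.19258; +0.19258 ∈ [0.1, 1.1) → IN Λ
#2 (6,-12): internal coord 6 + (-12)·β' = +8.31099; +8.31099 ∉ [0.1, 1.1) → out
#3 (18,-6): internal coord 18 + (-6)·β' = +19.15549; +19.15549 ∉ [0.1, 1.1) → out
#4 (1,3): internal coord 1 + (3)·β' = +0.42225; +0.42225 ∈ [0.1, 1.1) → IN Λ
#5 (-7,6): internal coord -7 + (6)·β' = -8.15549; -8.15549 ∉ [0.1, 1.1) → out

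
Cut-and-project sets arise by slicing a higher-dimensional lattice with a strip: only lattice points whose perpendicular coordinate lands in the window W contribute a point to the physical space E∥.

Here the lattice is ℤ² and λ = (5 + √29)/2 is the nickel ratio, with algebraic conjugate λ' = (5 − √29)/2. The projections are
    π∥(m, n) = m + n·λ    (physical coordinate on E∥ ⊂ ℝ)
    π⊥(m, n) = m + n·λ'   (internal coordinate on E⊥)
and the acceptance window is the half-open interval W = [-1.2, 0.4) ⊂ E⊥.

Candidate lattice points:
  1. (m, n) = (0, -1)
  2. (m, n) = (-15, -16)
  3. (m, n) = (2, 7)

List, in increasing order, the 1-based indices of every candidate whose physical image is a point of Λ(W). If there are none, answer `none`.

1

Numerically λ ≈ 5.19258 and λ' = −1/λ ≈ -0.19258.
candidate 1: (m,n)=(0,-1) → π∥ = 0-1·λ ≈ -5.19258, π⊥ = 0-1·λ' ≈ 0.19258 ∈ [-1.2, 0.4) ⇒ IN Λ
candidate 2: (m,n)=(-15,-16) → π∥ = -15-16·λ ≈ -98.08132, π⊥ = -15-16·λ' ≈ -11.91868 ∉ [-1.2, 0.4) ⇒ out
candidate 3: (m,n)=(2,7) → π∥ = 2+7·λ ≈ 38.34808, π⊥ = 2+7·λ' ≈ 0.65192 ∉ [-1.2, 0.4) ⇒ out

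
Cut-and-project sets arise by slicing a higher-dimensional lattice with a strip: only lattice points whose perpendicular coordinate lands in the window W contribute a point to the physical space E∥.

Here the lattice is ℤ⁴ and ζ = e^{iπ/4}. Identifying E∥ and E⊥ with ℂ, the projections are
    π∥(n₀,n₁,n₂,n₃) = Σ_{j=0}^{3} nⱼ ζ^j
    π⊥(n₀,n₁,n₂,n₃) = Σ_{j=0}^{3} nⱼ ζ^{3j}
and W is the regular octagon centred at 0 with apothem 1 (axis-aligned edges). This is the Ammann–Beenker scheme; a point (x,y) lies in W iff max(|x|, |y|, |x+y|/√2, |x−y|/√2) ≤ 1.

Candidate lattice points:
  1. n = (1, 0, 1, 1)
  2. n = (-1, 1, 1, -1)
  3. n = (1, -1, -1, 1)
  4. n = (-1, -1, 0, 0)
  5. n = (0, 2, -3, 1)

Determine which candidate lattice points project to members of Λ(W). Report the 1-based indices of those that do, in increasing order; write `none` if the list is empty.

4

π⊥(n) = n₀ + n₁ζ³ + n₂ζ⁶ + n₃ζ⁹ where ζ = e^{iπ/4}.
#1 (1, 0, 1, 1): internal (1.707107, -0.292893); octagon support 1.707107 vs apothem 1 → ∉ W
#2 (-1, 1, 1, -1): internal (-2.414214, -1.000000); octagon support 2.414214 vs apothem 1 → ∉ W
#3 (1, -1, -1, 1): internal (2.414214, 1.000000); octagon support 2.414214 vs apothem 1 → ∉ W
#4 (-1, -1, 0, 0): internal (-0.292893, -0.707107); octagon support 0.707107 vs apothem 1 → ∈ W
#5 (0, 2, -3, 1): internal (-0.707107, 5.121320); octagon support 5.121320 vs apothem 1 → ∉ W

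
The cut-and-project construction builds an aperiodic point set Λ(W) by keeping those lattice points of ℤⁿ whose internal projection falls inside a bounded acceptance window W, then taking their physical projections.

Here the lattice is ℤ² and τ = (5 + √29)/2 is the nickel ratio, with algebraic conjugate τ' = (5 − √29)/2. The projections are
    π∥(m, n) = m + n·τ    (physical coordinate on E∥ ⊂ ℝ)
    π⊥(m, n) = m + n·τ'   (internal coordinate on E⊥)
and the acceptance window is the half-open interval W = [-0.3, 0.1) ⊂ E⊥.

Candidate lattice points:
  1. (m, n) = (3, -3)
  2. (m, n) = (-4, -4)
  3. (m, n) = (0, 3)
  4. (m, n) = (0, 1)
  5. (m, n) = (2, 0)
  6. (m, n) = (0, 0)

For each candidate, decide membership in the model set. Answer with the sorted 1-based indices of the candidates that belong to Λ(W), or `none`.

4, 6

Numerically τ ≈ 5.1926 and τ' = −1/τ ≈ -0.1926.
#1 (3,-3): internal coord 3 + (-3)·τ' = +3.5777; +3.5777 ∉ [-0.3, 0.1) → out
#2 (-4,-4): internal coord -4 + (-4)·τ' = -3.2297; -3.2297 ∉ [-0.3, 0.1) → out
#3 (0,3): internal coord 0 + (3)·τ' = -0.5777; -0.5777 ∉ [-0.3, 0.1) → out
#4 (0,1): internal coord 0 + (1)·τ' = -0.1926; -0.1926 ∈ [-0.3, 0.1) → IN Λ
#5 (2,0): internal coord 2 + (0)·τ' = +2.0000; +2.0000 ∉ [-0.3, 0.1) → out
#6 (0,0): internal coord 0 + (0)·τ' = +0.0000; +0.0000 ∈ [-0.3, 0.1) → IN Λ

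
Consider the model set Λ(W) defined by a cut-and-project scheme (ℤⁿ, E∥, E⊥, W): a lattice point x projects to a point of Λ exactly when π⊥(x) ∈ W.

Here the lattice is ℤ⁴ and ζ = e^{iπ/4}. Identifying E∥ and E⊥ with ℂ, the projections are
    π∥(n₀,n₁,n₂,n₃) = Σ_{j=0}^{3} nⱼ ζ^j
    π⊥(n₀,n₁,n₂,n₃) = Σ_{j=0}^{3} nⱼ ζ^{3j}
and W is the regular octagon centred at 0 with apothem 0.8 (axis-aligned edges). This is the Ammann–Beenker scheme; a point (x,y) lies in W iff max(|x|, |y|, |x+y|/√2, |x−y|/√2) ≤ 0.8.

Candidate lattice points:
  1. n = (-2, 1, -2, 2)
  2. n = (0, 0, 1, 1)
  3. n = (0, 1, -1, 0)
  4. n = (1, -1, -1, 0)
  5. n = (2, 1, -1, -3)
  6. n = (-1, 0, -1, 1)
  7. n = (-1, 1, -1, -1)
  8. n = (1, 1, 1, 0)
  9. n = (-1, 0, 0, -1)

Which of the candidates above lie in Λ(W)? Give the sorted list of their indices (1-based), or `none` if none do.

π⊥(n) = n₀ + n₁ζ³ + n₂ζ⁶ + n₃ζ⁹ where ζ = e^{iπ/4}.
#1 (-2, 1, -2, 2): internal (-1.29289, 4.12132); octagon support 4.12132 vs apothem 0.8 → ∉ W
#2 (0, 0, 1, 1): internal (0.70711, -0.29289); octagon support 0.70711 vs apothem 0.8 → ∈ W
#3 (0, 1, -1, 0): internal (-0.70711, 1.70711); octagon support 1.70711 vs apothem 0.8 → ∉ W
#4 (1, -1, -1, 0): internal (1.70711, 0.29289); octagon support 1.70711 vs apothem 0.8 → ∉ W
#5 (2, 1, -1, -3): internal (-0.82843, -0.41421); octagon support 0.87868 vs apothem 0.8 → ∉ W
#6 (-1, 0, -1, 1): internal (-0.29289, 1.70711); octagon support 1.70711 vs apothem 0.8 → ∉ W
#7 (-1, 1, -1, -1): internal (-2.41421, 1.00000); octagon support 2.41421 vs apothem 0.8 → ∉ W
#8 (1, 1, 1, 0): internal (0.29289, -0.29289); octagon support 0.41421 vs apothem 0.8 → ∈ W
#9 (-1, 0, 0, -1): internal (-1.70711, -0.70711); octagon support 1.70711 vs apothem 0.8 → ∉ W

2, 8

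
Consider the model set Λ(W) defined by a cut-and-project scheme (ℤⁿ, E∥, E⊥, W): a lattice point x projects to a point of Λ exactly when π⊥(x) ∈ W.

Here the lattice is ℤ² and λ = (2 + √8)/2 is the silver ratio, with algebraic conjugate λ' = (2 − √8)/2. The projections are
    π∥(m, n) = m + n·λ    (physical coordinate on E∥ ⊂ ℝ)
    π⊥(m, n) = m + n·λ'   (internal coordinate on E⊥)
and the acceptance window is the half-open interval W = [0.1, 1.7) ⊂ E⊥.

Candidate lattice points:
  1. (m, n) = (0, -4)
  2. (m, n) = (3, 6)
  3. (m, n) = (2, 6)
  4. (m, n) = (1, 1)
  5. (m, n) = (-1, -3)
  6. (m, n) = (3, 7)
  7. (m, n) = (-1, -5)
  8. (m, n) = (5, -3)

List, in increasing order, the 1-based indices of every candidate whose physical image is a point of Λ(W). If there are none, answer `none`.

Numerically λ ≈ 2.4142 and λ' = −1/λ ≈ -0.4142.
[1] lift (0,-4): star map gives 1.6569; window check 0.1 ≤ 1.6569 < 1.7 is true → IN Λ
[2] lift (3,6): star map gives 0.5147; window check 0.1 ≤ 0.5147 < 1.7 is true → IN Λ
[3] lift (2,6): star map gives -0.4853; window check 0.1 ≤ -0.4853 < 1.7 is false → out
[4] lift (1,1): star map gives 0.5858; window check 0.1 ≤ 0.5858 < 1.7 is true → IN Λ
[5] lift (-1,-3): star map gives 0.2426; window check 0.1 ≤ 0.2426 < 1.7 is true → IN Λ
[6] lift (3,7): star map gives 0.1005; window check 0.1 ≤ 0.1005 < 1.7 is true → IN Λ
[7] lift (-1,-5): star map gives 1.0711; window check 0.1 ≤ 1.0711 < 1.7 is true → IN Λ
[8] lift (5,-3): star map gives 6.2426; window check 0.1 ≤ 6.2426 < 1.7 is false → out

1, 2, 4, 5, 6, 7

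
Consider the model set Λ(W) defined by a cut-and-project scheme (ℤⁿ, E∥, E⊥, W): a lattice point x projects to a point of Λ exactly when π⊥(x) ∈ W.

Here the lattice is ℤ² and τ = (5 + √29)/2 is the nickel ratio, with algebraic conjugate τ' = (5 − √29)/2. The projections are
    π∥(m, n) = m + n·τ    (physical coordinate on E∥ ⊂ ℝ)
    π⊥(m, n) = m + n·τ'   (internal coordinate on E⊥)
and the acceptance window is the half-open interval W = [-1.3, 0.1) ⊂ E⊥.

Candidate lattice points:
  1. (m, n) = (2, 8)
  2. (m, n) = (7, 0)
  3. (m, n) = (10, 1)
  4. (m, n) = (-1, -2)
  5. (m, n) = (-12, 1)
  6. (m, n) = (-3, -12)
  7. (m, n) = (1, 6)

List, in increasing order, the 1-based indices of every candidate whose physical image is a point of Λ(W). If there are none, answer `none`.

Numerically τ ≈ 5.192582 and τ' = −1/τ ≈ -0.192582.
[1] lift (2,8): star map gives 0.459341; window check -1.3 ≤ 0.459341 < 0.1 is false → out
[2] lift (7,0): star map gives 7.000000; window check -1.3 ≤ 7.000000 < 0.1 is false → out
[3] lift (10,1): star map gives 9.807418; window check -1.3 ≤ 9.807418 < 0.1 is false → out
[4] lift (-1,-2): star map gives -0.614835; window check -1.3 ≤ -0.614835 < 0.1 is true → IN Λ
[5] lift (-12,1): star map gives -12.192582; window check -1.3 ≤ -12.192582 < 0.1 is false → out
[6] lift (-3,-12): star map gives -0.689011; window check -1.3 ≤ -0.689011 < 0.1 is true → IN Λ
[7] lift (1,6): star map gives -0.155494; window check -1.3 ≤ -0.155494 < 0.1 is true → IN Λ

4, 6, 7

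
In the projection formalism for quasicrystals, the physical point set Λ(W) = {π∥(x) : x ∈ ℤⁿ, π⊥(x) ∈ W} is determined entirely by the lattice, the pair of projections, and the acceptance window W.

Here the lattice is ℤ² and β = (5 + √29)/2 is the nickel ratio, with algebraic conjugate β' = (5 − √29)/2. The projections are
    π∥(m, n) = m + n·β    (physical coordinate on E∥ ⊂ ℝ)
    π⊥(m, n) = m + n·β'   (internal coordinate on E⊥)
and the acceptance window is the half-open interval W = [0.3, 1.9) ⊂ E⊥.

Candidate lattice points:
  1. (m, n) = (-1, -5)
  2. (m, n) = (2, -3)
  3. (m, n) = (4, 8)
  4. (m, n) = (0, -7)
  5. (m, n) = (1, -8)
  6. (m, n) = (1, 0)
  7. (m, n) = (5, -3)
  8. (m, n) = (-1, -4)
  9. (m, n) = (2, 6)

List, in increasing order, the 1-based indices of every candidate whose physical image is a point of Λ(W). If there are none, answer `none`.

4, 6, 9

β' = (5−√29)/2 ≈ -0.1926.
#1 (-1,-5): internal coord -1 + (-5)·β' = -0.0371; -0.0371 ∉ [0.3, 1.9) → out
#2 (2,-3): internal coord 2 + (-3)·β' = +2.5777; +2.5777 ∉ [0.3, 1.9) → out
#3 (4,8): internal coord 4 + (8)·β' = +2.4593; +2.4593 ∉ [0.3, 1.9) → out
#4 (0,-7): internal coord 0 + (-7)·β' = +1.3481; +1.3481 ∈ [0.3, 1.9) → IN Λ
#5 (1,-8): internal coord 1 + (-8)·β' = +2.5407; +2.5407 ∉ [0.3, 1.9) → out
#6 (1,0): internal coord 1 + (0)·β' = +1.0000; +1.0000 ∈ [0.3, 1.9) → IN Λ
#7 (5,-3): internal coord 5 + (-3)·β' = +5.5777; +5.5777 ∉ [0.3, 1.9) → out
#8 (-1,-4): internal coord -1 + (-4)·β' = -0.2297; -0.2297 ∉ [0.3, 1.9) → out
#9 (2,6): internal coord 2 + (6)·β' = +0.8445; +0.8445 ∈ [0.3, 1.9) → IN Λ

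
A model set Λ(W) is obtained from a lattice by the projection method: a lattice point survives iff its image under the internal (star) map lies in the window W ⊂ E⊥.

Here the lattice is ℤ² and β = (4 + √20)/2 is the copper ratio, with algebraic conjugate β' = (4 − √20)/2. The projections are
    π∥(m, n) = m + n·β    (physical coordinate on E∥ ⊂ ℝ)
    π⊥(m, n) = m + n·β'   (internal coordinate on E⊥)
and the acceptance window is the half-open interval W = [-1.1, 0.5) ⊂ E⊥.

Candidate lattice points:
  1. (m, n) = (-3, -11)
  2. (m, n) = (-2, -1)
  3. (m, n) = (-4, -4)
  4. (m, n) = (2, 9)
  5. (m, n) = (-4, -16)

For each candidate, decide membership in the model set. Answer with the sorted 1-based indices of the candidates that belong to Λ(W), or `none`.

1, 4, 5

Compute β' = (4−√20)/2 = -0.23607, so π⊥(m,n) = m -0.23607·n.
#1 (-3,-11): internal coord -3 + (-11)·β' = -0.40325; -0.40325 ∈ [-1.1, 0.5) → IN Λ
#2 (-2,-1): internal coord -2 + (-1)·β' = -1.76393; -1.76393 ∉ [-1.1, 0.5) → out
#3 (-4,-4): internal coord -4 + (-4)·β' = -3.05573; -3.05573 ∉ [-1.1, 0.5) → out
#4 (2,9): internal coord 2 + (9)·β' = -0.12461; -0.12461 ∈ [-1.1, 0.5) → IN Λ
#5 (-4,-16): internal coord -4 + (-16)·β' = -0.22291; -0.22291 ∈ [-1.1, 0.5) → IN Λ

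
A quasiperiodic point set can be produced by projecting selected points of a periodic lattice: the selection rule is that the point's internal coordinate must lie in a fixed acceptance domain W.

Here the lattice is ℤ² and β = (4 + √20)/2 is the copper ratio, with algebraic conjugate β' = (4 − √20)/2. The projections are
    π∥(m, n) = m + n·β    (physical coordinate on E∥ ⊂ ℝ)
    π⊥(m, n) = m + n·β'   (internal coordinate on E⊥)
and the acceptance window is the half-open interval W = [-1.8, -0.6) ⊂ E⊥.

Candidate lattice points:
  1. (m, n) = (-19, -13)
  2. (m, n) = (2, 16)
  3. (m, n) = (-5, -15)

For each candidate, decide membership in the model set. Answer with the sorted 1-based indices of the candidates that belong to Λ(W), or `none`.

2, 3

Compute β' = (4−√20)/2 = -0.2361, so π⊥(m,n) = m -0.2361·n.
candidate 1: (m,n)=(-19,-13) → π∥ = -19-13·β ≈ -74.0689, π⊥ = -19-13·β' ≈ -15.9311 ∉ [-1.8, -0.6) ⇒ out
candidate 2: (m,n)=(2,16) → π∥ = 2+16·β ≈ 69.7771, π⊥ = 2+16·β' ≈ -1.7771 ∈ [-1.8, -0.6) ⇒ IN Λ
candidate 3: (m,n)=(-5,-15) → π∥ = -5-15·β ≈ -68.5410, π⊥ = -5-15·β' ≈ -1.4590 ∈ [-1.8, -0.6) ⇒ IN Λ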